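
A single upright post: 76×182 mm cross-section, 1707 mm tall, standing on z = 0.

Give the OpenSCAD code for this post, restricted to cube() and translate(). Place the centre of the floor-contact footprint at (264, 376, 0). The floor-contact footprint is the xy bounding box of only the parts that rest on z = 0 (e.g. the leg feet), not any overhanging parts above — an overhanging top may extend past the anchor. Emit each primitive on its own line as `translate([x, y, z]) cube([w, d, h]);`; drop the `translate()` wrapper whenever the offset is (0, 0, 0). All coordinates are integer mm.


translate([226, 285, 0]) cube([76, 182, 1707]);


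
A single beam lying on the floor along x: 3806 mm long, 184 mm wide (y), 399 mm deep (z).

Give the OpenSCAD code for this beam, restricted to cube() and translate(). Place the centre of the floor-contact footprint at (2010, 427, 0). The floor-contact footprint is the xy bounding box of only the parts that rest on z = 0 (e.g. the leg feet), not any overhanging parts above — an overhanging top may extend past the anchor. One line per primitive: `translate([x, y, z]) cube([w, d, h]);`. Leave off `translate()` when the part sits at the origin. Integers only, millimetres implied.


translate([107, 335, 0]) cube([3806, 184, 399]);


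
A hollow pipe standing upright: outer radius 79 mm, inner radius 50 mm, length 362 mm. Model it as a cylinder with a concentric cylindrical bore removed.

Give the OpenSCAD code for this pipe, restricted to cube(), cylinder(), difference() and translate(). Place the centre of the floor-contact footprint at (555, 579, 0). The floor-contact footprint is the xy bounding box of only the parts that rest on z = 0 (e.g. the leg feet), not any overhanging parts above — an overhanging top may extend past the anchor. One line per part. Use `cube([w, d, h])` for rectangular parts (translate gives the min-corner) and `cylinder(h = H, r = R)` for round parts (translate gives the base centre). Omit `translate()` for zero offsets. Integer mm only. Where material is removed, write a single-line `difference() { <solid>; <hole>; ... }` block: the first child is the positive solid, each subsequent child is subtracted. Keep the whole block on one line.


difference() { translate([555, 579, 0]) cylinder(h = 362, r = 79); translate([555, 579, 0]) cylinder(h = 362, r = 50); }


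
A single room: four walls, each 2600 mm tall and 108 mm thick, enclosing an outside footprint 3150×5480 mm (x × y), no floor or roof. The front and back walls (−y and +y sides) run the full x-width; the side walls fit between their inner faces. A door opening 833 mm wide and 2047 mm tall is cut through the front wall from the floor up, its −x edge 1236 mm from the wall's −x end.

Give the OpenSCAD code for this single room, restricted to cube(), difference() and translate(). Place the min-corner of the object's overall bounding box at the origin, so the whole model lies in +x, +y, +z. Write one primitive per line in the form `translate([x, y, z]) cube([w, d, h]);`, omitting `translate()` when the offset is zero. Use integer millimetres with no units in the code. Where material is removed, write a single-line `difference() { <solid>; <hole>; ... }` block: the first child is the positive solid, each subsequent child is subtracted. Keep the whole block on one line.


difference() { cube([3150, 108, 2600]); translate([1236, 0, 0]) cube([833, 108, 2047]); }
translate([0, 5372, 0]) cube([3150, 108, 2600]);
translate([0, 108, 0]) cube([108, 5264, 2600]);
translate([3042, 108, 0]) cube([108, 5264, 2600]);


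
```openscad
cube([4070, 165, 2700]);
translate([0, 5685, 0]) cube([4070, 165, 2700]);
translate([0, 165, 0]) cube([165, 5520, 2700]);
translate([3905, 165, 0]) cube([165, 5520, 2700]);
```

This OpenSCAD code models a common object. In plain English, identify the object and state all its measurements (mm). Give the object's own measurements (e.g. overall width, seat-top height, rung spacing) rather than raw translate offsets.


The wall frame of a small rectangular building: four walls, each 2700 mm tall and 165 mm thick, enclosing a footprint 4070 mm (x) by 5850 mm (y) outside-to-outside, with no floor or roof. The front and back walls (the −y and +y sides) span the full width; the two side walls fit between them.


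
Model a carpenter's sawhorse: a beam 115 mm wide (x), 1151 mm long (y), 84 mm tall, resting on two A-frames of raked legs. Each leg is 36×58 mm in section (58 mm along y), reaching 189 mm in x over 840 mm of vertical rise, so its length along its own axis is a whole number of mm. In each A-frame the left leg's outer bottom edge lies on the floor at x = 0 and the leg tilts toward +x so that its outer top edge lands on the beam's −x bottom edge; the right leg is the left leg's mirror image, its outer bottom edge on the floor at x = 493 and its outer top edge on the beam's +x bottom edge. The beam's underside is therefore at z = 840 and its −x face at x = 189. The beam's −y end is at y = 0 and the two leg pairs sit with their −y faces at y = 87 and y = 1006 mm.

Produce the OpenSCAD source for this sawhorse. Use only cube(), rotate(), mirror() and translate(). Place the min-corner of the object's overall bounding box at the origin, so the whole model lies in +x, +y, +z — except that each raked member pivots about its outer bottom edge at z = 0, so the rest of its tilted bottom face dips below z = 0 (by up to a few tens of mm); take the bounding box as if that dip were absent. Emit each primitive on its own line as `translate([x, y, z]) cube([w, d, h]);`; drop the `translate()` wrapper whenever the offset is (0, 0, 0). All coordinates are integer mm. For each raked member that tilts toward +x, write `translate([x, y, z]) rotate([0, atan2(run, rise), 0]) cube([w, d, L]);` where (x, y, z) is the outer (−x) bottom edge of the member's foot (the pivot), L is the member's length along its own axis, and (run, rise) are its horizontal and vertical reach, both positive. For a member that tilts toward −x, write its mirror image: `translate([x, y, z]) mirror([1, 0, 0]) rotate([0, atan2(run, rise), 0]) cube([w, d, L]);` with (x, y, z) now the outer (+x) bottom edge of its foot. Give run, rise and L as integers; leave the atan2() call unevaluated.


// leg length = √(189² + 840²) = 861
// right-leg outer foot x = 2·189 + 115 = 493
// beam min-corner = (189, 0, 840)
translate([189, 0, 840]) cube([115, 1151, 84]);
translate([0, 87, 0]) rotate([0, atan2(189, 840), 0]) cube([36, 58, 861]);
translate([493, 87, 0]) mirror([1, 0, 0]) rotate([0, atan2(189, 840), 0]) cube([36, 58, 861]);
translate([0, 1006, 0]) rotate([0, atan2(189, 840), 0]) cube([36, 58, 861]);
translate([493, 1006, 0]) mirror([1, 0, 0]) rotate([0, atan2(189, 840), 0]) cube([36, 58, 861]);


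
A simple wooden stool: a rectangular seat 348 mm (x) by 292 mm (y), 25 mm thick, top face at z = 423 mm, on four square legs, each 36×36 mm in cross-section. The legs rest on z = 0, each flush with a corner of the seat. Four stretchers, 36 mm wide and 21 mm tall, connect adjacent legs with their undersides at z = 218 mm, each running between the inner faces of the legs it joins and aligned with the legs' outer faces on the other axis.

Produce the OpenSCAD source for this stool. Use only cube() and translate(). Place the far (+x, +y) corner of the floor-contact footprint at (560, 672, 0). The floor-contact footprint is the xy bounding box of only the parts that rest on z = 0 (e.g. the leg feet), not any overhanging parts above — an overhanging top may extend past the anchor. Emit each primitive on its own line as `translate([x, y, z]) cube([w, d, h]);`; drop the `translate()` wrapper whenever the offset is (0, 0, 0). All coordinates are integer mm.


translate([212, 380, 398]) cube([348, 292, 25]);
translate([212, 380, 0]) cube([36, 36, 398]);
translate([524, 380, 0]) cube([36, 36, 398]);
translate([212, 636, 0]) cube([36, 36, 398]);
translate([524, 636, 0]) cube([36, 36, 398]);
translate([248, 380, 218]) cube([276, 36, 21]);
translate([248, 636, 218]) cube([276, 36, 21]);
translate([212, 416, 218]) cube([36, 220, 21]);
translate([524, 416, 218]) cube([36, 220, 21]);


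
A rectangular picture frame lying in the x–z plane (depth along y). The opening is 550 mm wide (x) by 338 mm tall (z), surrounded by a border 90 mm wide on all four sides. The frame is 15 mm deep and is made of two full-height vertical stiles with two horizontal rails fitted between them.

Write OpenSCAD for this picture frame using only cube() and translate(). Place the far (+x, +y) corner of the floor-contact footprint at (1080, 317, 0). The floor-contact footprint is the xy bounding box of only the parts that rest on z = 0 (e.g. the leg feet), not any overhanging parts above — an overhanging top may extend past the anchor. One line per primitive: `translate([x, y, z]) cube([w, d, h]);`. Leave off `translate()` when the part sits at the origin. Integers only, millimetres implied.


translate([350, 302, 0]) cube([90, 15, 518]);
translate([990, 302, 0]) cube([90, 15, 518]);
translate([440, 302, 0]) cube([550, 15, 90]);
translate([440, 302, 428]) cube([550, 15, 90]);


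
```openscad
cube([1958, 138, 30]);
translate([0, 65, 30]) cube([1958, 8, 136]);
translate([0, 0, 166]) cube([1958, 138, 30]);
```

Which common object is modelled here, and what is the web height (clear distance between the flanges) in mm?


An I-beam. The web height is 136 mm.

Two wide flanges with a thin centred web — an I-beam. Overall 196 mm minus two 30 mm flanges gives a web of 196 − 2·30 = 136 mm.


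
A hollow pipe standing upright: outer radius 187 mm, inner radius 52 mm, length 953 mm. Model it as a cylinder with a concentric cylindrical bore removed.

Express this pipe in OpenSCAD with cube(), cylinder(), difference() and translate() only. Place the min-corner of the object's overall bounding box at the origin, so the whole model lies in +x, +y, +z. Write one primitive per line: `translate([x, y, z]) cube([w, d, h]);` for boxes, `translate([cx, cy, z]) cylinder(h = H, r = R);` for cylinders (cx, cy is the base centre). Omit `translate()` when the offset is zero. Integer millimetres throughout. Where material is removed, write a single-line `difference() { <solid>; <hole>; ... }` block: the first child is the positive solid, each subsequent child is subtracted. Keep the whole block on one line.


difference() { translate([187, 187, 0]) cylinder(h = 953, r = 187); translate([187, 187, 0]) cylinder(h = 953, r = 52); }


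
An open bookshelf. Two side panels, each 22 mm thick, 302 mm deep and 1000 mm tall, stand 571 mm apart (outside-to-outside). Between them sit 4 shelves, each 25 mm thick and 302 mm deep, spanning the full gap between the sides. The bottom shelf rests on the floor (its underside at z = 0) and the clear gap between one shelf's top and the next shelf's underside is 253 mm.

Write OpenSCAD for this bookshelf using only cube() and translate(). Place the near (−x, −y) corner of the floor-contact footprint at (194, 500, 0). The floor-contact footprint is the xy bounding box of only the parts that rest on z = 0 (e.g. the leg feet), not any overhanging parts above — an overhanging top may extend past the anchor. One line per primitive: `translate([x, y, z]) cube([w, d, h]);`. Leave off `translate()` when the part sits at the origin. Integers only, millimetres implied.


translate([194, 500, 0]) cube([22, 302, 1000]);
translate([743, 500, 0]) cube([22, 302, 1000]);
translate([216, 500, 0]) cube([527, 302, 25]);
translate([216, 500, 278]) cube([527, 302, 25]);
translate([216, 500, 556]) cube([527, 302, 25]);
translate([216, 500, 834]) cube([527, 302, 25]);


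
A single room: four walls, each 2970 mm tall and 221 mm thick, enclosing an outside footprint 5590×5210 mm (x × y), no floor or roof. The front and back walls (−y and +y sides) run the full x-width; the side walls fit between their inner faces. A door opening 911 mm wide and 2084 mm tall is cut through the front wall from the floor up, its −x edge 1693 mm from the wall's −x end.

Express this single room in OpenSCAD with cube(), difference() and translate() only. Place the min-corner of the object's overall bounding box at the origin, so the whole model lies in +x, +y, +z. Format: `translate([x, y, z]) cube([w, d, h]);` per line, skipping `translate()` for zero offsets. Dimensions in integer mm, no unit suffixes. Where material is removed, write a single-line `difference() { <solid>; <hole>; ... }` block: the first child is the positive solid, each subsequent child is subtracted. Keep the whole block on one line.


difference() { cube([5590, 221, 2970]); translate([1693, 0, 0]) cube([911, 221, 2084]); }
translate([0, 4989, 0]) cube([5590, 221, 2970]);
translate([0, 221, 0]) cube([221, 4768, 2970]);
translate([5369, 221, 0]) cube([221, 4768, 2970]);


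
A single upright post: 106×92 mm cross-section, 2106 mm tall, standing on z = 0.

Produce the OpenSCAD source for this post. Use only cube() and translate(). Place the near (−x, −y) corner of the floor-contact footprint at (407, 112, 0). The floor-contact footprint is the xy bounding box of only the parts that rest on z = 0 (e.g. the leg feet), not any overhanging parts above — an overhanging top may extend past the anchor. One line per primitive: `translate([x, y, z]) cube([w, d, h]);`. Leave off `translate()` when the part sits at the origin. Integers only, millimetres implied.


translate([407, 112, 0]) cube([106, 92, 2106]);


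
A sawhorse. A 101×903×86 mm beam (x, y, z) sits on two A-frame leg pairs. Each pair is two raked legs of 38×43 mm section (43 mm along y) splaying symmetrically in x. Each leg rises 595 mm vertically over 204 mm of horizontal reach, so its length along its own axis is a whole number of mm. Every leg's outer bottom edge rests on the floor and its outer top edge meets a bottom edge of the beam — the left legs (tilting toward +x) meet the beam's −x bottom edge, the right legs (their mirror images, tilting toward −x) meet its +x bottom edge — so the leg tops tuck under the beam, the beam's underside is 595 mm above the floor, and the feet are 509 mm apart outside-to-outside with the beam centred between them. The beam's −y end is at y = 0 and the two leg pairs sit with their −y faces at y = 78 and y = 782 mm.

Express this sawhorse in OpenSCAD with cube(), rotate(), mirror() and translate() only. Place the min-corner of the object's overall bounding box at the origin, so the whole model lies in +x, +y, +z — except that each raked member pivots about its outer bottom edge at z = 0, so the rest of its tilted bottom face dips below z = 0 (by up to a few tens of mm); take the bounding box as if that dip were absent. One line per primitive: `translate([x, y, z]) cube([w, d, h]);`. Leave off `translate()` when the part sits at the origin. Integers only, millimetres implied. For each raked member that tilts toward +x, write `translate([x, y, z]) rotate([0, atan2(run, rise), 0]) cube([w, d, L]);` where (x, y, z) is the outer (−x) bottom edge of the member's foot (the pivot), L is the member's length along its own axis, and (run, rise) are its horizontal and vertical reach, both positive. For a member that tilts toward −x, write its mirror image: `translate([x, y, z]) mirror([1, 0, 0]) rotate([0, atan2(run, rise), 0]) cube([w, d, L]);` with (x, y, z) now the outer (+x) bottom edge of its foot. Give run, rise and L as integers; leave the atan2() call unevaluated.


// leg length = √(204² + 595²) = 629
// right-leg outer foot x = 2·204 + 101 = 509
// beam min-corner = (204, 0, 595)
translate([204, 0, 595]) cube([101, 903, 86]);
translate([0, 78, 0]) rotate([0, atan2(204, 595), 0]) cube([38, 43, 629]);
translate([509, 78, 0]) mirror([1, 0, 0]) rotate([0, atan2(204, 595), 0]) cube([38, 43, 629]);
translate([0, 782, 0]) rotate([0, atan2(204, 595), 0]) cube([38, 43, 629]);
translate([509, 782, 0]) mirror([1, 0, 0]) rotate([0, atan2(204, 595), 0]) cube([38, 43, 629]);


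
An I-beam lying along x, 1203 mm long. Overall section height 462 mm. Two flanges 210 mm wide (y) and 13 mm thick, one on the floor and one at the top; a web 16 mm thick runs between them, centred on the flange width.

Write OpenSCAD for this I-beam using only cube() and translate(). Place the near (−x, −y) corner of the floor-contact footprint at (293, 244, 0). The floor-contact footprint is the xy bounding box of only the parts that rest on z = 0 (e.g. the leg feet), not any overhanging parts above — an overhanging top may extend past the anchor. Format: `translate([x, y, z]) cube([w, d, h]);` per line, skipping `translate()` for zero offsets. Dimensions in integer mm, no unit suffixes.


translate([293, 244, 0]) cube([1203, 210, 13]);
translate([293, 341, 13]) cube([1203, 16, 436]);
translate([293, 244, 449]) cube([1203, 210, 13]);


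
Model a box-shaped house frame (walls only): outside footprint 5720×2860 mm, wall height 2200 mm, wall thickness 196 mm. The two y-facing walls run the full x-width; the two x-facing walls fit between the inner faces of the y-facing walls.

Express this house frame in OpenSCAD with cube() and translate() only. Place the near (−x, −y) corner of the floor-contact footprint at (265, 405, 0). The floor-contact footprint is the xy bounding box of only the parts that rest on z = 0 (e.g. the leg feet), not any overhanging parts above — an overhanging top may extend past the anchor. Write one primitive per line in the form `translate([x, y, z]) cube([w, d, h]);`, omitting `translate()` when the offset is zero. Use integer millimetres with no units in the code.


translate([265, 405, 0]) cube([5720, 196, 2200]);
translate([265, 3069, 0]) cube([5720, 196, 2200]);
translate([265, 601, 0]) cube([196, 2468, 2200]);
translate([5789, 601, 0]) cube([196, 2468, 2200]);


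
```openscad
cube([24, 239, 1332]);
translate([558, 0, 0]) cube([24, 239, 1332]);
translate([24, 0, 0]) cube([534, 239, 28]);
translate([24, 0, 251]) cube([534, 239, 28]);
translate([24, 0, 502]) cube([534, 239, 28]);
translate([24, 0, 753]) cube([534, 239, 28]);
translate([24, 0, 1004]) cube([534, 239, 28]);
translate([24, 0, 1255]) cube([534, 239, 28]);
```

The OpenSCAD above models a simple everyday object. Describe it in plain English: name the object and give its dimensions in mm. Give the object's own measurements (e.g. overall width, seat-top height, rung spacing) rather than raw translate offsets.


An open bookshelf. Two side panels, each 24 mm thick, 239 mm deep and 1332 mm tall, stand 582 mm apart (outside-to-outside). Between them sit 6 shelves, each 28 mm thick and 239 mm deep, spanning the full gap between the sides. The bottom shelf rests on the floor (its underside at z = 0) and the clear gap between one shelf's top and the next shelf's underside is 223 mm.


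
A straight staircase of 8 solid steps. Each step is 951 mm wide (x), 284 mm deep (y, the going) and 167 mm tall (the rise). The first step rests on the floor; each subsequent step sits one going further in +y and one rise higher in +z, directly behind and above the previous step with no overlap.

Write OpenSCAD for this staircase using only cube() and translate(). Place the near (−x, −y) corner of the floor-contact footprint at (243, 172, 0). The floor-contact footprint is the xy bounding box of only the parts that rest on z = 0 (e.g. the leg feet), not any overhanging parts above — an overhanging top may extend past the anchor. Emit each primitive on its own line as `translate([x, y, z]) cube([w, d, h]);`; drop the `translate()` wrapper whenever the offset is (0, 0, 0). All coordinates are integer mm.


translate([243, 172, 0]) cube([951, 284, 167]);
translate([243, 456, 167]) cube([951, 284, 167]);
translate([243, 740, 334]) cube([951, 284, 167]);
translate([243, 1024, 501]) cube([951, 284, 167]);
translate([243, 1308, 668]) cube([951, 284, 167]);
translate([243, 1592, 835]) cube([951, 284, 167]);
translate([243, 1876, 1002]) cube([951, 284, 167]);
translate([243, 2160, 1169]) cube([951, 284, 167]);


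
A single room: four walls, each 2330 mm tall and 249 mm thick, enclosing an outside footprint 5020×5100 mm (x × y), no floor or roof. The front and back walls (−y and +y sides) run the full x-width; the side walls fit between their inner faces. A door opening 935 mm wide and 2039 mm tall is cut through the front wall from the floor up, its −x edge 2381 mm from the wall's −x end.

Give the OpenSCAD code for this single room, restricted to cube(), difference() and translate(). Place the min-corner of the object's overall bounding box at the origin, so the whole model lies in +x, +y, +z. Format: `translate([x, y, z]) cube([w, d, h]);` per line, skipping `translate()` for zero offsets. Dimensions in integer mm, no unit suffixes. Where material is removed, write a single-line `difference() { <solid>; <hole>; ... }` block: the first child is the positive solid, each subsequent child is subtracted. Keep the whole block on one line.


difference() { cube([5020, 249, 2330]); translate([2381, 0, 0]) cube([935, 249, 2039]); }
translate([0, 4851, 0]) cube([5020, 249, 2330]);
translate([0, 249, 0]) cube([249, 4602, 2330]);
translate([4771, 249, 0]) cube([249, 4602, 2330]);


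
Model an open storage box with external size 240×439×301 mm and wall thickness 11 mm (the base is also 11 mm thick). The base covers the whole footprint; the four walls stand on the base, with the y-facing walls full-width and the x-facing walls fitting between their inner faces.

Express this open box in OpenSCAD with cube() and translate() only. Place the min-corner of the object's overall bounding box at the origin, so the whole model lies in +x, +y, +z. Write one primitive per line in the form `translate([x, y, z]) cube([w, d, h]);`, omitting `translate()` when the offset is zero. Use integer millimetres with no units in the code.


cube([240, 439, 11]);
translate([0, 0, 11]) cube([240, 11, 290]);
translate([0, 428, 11]) cube([240, 11, 290]);
translate([0, 11, 11]) cube([11, 417, 290]);
translate([229, 11, 11]) cube([11, 417, 290]);


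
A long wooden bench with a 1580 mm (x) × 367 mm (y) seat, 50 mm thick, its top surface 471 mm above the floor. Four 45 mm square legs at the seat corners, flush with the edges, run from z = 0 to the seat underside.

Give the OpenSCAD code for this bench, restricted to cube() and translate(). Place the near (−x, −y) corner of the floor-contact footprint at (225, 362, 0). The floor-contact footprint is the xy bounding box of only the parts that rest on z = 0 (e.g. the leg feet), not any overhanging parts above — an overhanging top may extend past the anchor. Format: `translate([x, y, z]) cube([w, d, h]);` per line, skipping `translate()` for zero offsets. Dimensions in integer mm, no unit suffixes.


// leg_h = 471 − 50 = 421
translate([225, 362, 421]) cube([1580, 367, 50]);
translate([225, 362, 0]) cube([45, 45, 421]);
translate([225, 684, 0]) cube([45, 45, 421]);
translate([1760, 362, 0]) cube([45, 45, 421]);
translate([1760, 684, 0]) cube([45, 45, 421]);


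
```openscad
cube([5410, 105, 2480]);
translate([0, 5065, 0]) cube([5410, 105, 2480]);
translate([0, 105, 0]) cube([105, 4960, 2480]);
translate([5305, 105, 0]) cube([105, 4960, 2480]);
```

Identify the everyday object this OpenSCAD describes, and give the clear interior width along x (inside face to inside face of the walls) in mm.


A house (or room) frame. The interior width is 5200 mm.

Four 2480 mm walls enclosing a rectangle with no floor or roof — a room or house frame. Outside width is 5410 mm and wall thickness is 105 mm, so the interior width is 5410 − 2 × 105 = 5200 mm.


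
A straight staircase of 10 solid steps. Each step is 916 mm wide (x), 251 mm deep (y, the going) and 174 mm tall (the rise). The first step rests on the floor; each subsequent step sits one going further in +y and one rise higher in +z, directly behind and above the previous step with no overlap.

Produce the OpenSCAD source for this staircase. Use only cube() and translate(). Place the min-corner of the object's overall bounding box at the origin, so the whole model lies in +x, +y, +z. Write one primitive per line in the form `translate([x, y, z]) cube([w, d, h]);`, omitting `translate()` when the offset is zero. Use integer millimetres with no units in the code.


cube([916, 251, 174]);
translate([0, 251, 174]) cube([916, 251, 174]);
translate([0, 502, 348]) cube([916, 251, 174]);
translate([0, 753, 522]) cube([916, 251, 174]);
translate([0, 1004, 696]) cube([916, 251, 174]);
translate([0, 1255, 870]) cube([916, 251, 174]);
translate([0, 1506, 1044]) cube([916, 251, 174]);
translate([0, 1757, 1218]) cube([916, 251, 174]);
translate([0, 2008, 1392]) cube([916, 251, 174]);
translate([0, 2259, 1566]) cube([916, 251, 174]);


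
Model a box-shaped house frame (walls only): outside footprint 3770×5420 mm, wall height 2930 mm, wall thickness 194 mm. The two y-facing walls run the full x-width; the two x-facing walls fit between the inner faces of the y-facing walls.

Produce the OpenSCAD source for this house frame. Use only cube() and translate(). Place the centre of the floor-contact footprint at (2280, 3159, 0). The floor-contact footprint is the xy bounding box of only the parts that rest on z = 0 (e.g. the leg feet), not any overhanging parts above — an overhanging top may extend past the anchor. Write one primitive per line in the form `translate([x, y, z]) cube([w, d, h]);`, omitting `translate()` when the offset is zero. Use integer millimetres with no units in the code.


translate([395, 449, 0]) cube([3770, 194, 2930]);
translate([395, 5675, 0]) cube([3770, 194, 2930]);
translate([395, 643, 0]) cube([194, 5032, 2930]);
translate([3971, 643, 0]) cube([194, 5032, 2930]);


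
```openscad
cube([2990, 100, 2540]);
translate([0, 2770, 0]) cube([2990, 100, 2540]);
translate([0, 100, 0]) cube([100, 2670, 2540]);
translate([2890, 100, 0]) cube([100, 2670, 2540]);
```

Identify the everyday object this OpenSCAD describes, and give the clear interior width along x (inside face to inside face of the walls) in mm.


A house (or room) frame. The interior width is 2790 mm.

Four 2540 mm walls enclosing a rectangle with no floor or roof — a room or house frame. Outside width is 2990 mm and wall thickness is 100 mm, so the interior width is 2990 − 2 × 100 = 2790 mm.


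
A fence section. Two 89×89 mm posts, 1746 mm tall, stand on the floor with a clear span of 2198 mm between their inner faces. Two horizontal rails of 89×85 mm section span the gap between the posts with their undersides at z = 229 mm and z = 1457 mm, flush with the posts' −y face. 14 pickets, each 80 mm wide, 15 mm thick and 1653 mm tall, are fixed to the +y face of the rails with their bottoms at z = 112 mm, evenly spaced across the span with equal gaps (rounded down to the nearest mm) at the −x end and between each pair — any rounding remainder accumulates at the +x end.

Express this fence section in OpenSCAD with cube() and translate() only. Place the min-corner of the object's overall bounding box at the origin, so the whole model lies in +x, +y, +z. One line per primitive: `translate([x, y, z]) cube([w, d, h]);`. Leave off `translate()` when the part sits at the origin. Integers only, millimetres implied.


cube([89, 89, 1746]);
translate([2287, 0, 0]) cube([89, 89, 1746]);
translate([89, 0, 229]) cube([2198, 89, 85]);
translate([89, 0, 1457]) cube([2198, 89, 85]);
translate([160, 89, 112]) cube([80, 15, 1653]);
translate([311, 89, 112]) cube([80, 15, 1653]);
translate([462, 89, 112]) cube([80, 15, 1653]);
translate([613, 89, 112]) cube([80, 15, 1653]);
translate([764, 89, 112]) cube([80, 15, 1653]);
translate([915, 89, 112]) cube([80, 15, 1653]);
translate([1066, 89, 112]) cube([80, 15, 1653]);
translate([1217, 89, 112]) cube([80, 15, 1653]);
translate([1368, 89, 112]) cube([80, 15, 1653]);
translate([1519, 89, 112]) cube([80, 15, 1653]);
translate([1670, 89, 112]) cube([80, 15, 1653]);
translate([1821, 89, 112]) cube([80, 15, 1653]);
translate([1972, 89, 112]) cube([80, 15, 1653]);
translate([2123, 89, 112]) cube([80, 15, 1653]);


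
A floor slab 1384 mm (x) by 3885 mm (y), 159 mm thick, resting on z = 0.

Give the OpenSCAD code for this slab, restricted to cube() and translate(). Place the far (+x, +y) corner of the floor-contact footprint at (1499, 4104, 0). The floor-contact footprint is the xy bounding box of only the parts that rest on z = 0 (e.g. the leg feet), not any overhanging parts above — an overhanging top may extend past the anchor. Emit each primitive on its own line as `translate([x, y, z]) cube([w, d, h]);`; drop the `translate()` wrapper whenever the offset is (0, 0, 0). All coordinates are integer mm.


translate([115, 219, 0]) cube([1384, 3885, 159]);


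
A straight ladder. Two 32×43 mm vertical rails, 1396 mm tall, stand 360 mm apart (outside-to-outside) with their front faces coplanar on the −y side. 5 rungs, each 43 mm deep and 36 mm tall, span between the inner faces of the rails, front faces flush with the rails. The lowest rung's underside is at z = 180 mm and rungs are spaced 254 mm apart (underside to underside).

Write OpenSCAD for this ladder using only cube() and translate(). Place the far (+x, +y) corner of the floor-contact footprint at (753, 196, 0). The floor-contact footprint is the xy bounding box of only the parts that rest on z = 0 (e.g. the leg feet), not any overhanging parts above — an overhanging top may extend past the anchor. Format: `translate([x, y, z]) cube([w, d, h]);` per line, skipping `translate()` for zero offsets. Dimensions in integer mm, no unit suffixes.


translate([393, 153, 0]) cube([32, 43, 1396]);
translate([721, 153, 0]) cube([32, 43, 1396]);
translate([425, 153, 180]) cube([296, 43, 36]);
translate([425, 153, 434]) cube([296, 43, 36]);
translate([425, 153, 688]) cube([296, 43, 36]);
translate([425, 153, 942]) cube([296, 43, 36]);
translate([425, 153, 1196]) cube([296, 43, 36]);


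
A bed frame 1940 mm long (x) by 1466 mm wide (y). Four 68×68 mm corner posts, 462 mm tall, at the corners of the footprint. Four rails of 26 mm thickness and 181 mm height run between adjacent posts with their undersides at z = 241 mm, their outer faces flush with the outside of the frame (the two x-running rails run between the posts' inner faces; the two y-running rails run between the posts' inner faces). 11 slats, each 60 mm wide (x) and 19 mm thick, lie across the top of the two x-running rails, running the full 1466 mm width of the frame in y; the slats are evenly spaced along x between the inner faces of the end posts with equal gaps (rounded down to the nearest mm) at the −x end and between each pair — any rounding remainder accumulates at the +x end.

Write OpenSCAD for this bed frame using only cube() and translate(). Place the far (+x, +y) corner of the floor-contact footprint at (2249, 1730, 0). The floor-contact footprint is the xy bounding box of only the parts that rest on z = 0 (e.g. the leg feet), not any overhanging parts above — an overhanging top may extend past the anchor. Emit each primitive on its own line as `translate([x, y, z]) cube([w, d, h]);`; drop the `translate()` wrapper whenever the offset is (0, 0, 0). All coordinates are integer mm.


translate([309, 264, 0]) cube([68, 68, 462]);
translate([309, 1662, 0]) cube([68, 68, 462]);
translate([2181, 264, 0]) cube([68, 68, 462]);
translate([2181, 1662, 0]) cube([68, 68, 462]);
translate([377, 264, 241]) cube([1804, 26, 181]);
translate([377, 1704, 241]) cube([1804, 26, 181]);
translate([309, 332, 241]) cube([26, 1330, 181]);
translate([2223, 332, 241]) cube([26, 1330, 181]);
translate([472, 264, 422]) cube([60, 1466, 19]);
translate([627, 264, 422]) cube([60, 1466, 19]);
translate([782, 264, 422]) cube([60, 1466, 19]);
translate([937, 264, 422]) cube([60, 1466, 19]);
translate([1092, 264, 422]) cube([60, 1466, 19]);
translate([1247, 264, 422]) cube([60, 1466, 19]);
translate([1402, 264, 422]) cube([60, 1466, 19]);
translate([1557, 264, 422]) cube([60, 1466, 19]);
translate([1712, 264, 422]) cube([60, 1466, 19]);
translate([1867, 264, 422]) cube([60, 1466, 19]);
translate([2022, 264, 422]) cube([60, 1466, 19]);


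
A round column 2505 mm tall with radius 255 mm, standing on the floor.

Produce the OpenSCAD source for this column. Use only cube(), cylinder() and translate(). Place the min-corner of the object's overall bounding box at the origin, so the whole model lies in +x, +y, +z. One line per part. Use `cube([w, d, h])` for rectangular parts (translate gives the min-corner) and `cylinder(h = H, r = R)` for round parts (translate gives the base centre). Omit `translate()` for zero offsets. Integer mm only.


translate([255, 255, 0]) cylinder(h = 2505, r = 255);


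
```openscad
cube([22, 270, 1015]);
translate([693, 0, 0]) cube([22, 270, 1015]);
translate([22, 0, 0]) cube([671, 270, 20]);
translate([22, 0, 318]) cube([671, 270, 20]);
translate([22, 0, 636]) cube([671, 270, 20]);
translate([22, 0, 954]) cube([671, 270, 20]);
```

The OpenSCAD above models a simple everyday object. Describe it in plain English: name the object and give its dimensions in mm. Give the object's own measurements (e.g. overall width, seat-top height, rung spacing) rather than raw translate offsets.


An open bookshelf. Two side panels, each 22 mm thick, 270 mm deep and 1015 mm tall, stand 715 mm apart (outside-to-outside). Between them sit 4 shelves, each 20 mm thick and 270 mm deep, spanning the full gap between the sides. The bottom shelf rests on the floor (its underside at z = 0) and the clear gap between one shelf's top and the next shelf's underside is 298 mm.


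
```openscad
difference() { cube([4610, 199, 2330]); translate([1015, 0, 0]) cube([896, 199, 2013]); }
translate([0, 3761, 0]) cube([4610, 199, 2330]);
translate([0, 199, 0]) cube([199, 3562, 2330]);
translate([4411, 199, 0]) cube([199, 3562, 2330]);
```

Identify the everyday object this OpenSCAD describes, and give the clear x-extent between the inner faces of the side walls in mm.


A single room. The interior width is 4212 mm.

Four walls enclosing a rectangle with a door in the front wall — a room. Outside width 4610 minus two 199 mm walls gives 4212 mm.


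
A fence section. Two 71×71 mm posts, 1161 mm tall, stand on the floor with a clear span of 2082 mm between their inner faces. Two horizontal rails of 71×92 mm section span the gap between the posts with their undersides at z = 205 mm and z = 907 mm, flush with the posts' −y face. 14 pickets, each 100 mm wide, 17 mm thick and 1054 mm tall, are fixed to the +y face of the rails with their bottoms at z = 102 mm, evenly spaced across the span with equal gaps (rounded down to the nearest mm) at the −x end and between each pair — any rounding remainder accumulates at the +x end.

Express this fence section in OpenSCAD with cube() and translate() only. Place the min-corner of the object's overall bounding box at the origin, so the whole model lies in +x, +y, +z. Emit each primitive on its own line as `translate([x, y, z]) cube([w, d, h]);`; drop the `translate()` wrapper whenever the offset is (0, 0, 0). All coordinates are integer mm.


cube([71, 71, 1161]);
translate([2153, 0, 0]) cube([71, 71, 1161]);
translate([71, 0, 205]) cube([2082, 71, 92]);
translate([71, 0, 907]) cube([2082, 71, 92]);
translate([116, 71, 102]) cube([100, 17, 1054]);
translate([261, 71, 102]) cube([100, 17, 1054]);
translate([406, 71, 102]) cube([100, 17, 1054]);
translate([551, 71, 102]) cube([100, 17, 1054]);
translate([696, 71, 102]) cube([100, 17, 1054]);
translate([841, 71, 102]) cube([100, 17, 1054]);
translate([986, 71, 102]) cube([100, 17, 1054]);
translate([1131, 71, 102]) cube([100, 17, 1054]);
translate([1276, 71, 102]) cube([100, 17, 1054]);
translate([1421, 71, 102]) cube([100, 17, 1054]);
translate([1566, 71, 102]) cube([100, 17, 1054]);
translate([1711, 71, 102]) cube([100, 17, 1054]);
translate([1856, 71, 102]) cube([100, 17, 1054]);
translate([2001, 71, 102]) cube([100, 17, 1054]);


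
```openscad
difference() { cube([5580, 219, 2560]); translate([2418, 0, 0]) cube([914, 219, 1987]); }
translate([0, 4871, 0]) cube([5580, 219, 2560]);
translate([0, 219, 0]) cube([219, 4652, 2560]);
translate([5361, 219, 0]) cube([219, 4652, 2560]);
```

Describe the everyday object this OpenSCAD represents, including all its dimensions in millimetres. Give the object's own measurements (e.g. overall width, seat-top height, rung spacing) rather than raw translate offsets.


A single room: four walls, each 2560 mm tall and 219 mm thick, enclosing an outside footprint 5580×5090 mm (x × y), no floor or roof. The front and back walls (−y and +y sides) run the full x-width; the side walls fit between their inner faces. A door opening 914 mm wide and 1987 mm tall is cut through the front wall from the floor up, its −x edge 2418 mm from the wall's −x end.


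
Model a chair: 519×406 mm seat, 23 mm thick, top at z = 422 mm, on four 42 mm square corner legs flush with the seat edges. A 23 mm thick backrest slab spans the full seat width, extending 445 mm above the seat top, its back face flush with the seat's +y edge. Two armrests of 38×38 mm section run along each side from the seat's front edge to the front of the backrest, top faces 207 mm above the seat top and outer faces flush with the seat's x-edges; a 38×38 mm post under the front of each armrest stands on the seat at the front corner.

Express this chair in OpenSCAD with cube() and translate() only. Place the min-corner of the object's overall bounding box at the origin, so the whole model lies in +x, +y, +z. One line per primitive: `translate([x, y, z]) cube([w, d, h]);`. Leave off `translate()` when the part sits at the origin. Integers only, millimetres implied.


translate([0, 0, 399]) cube([519, 406, 23]);
cube([42, 42, 399]);
translate([477, 0, 0]) cube([42, 42, 399]);
translate([0, 364, 0]) cube([42, 42, 399]);
translate([477, 364, 0]) cube([42, 42, 399]);
translate([0, 383, 422]) cube([519, 23, 445]);
translate([0, 0, 591]) cube([38, 383, 38]);
translate([481, 0, 591]) cube([38, 383, 38]);
translate([0, 0, 422]) cube([38, 38, 169]);
translate([481, 0, 422]) cube([38, 38, 169]);


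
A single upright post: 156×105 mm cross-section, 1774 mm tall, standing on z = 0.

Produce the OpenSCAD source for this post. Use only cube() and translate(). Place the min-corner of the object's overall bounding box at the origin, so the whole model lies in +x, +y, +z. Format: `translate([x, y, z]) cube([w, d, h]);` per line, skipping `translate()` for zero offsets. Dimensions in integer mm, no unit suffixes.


cube([156, 105, 1774]);


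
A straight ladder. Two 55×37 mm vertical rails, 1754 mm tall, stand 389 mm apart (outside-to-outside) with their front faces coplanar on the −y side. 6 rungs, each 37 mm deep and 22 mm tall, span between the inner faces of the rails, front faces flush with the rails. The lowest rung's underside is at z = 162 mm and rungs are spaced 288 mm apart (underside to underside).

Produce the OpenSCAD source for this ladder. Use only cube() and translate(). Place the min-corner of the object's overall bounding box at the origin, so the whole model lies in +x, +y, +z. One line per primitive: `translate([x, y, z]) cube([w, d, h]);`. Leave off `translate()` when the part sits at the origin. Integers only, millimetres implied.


// rung span = 389 - 2*55 = 279
// rung[k] z = 162 + k*288
cube([55, 37, 1754]);
translate([334, 0, 0]) cube([55, 37, 1754]);
translate([55, 0, 162]) cube([279, 37, 22]);
translate([55, 0, 450]) cube([279, 37, 22]);
translate([55, 0, 738]) cube([279, 37, 22]);
translate([55, 0, 1026]) cube([279, 37, 22]);
translate([55, 0, 1314]) cube([279, 37, 22]);
translate([55, 0, 1602]) cube([279, 37, 22]);


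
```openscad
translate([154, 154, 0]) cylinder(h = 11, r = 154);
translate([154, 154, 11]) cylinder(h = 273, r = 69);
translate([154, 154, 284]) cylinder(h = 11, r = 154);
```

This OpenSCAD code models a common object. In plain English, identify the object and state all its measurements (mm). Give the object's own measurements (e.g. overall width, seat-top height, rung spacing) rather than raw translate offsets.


A spool: two coaxial disc flanges of radius 154 mm and thickness 11 mm, joined by a core cylinder of radius 69 mm and height 273 mm. The lower flange rests on z = 0 and the three cylinders share a vertical axis.
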